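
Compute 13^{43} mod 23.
16

Using successive squaring:
Binary expansion of 43: 101011
Powers of 13 mod 23 (each is the square of the previous):
  13^1 ≡ 13 (mod 23)
  13^2 ≡ 13² = 169 ≡ 8 (mod 23)
  13^4 ≡ 8² = 64 ≡ 18 (mod 23)
  13^8 ≡ 18² = 324 ≡ 2 (mod 23)
  13^16 ≡ 2² = 4 ≡ 4 (mod 23)
  13^32 ≡ 4² = 16 ≡ 16 (mod 23)
43 = 32 + 8 + 2 + 1, so 13^43 = 13^32 × 13^8 × 13^2 × 13^1 ≡ 16 × 2 × 8 × 13 (mod 23)
Multiplying step by step:
  16 × 2 = 32 ≡ 9 (mod 23)
  9 × 8 = 72 ≡ 3 (mod 23)
  3 × 13 = 39 ≡ 16 (mod 23)
Result: 13^43 ≡ 16 (mod 23)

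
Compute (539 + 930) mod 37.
26

(539 + 930) = 1469
1469 mod 37 = 26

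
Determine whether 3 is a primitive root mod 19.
p - 1 = 18 has prime divisors 2, 3. Check 3^(18/q) mod 19 for each: 3^(18/2) = 3^9 ≡ 18, 3^(18/3) = 3^6 ≡ 7 (mod 19). None of these is 1, so 3 has order 18 = φ(19), so it is a primitive root mod 19.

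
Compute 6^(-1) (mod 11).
6^(-1) ≡ 2 (mod 11). Verification: 6 × 2 = 12 ≡ 1 (mod 11)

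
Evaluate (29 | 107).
(29/107) = 29^{53} mod 107 = 1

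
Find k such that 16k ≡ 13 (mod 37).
17

Since gcd(16, 37) = 1 divides 13, a solution exists.
Multiply both sides by the inverse of 16 mod 37:
  16^(-1) mod 37 = 7
  x ≡ 7 × 13 ≡ 91 ≡ 17 (mod 37)
Verification: 16 × 17 = 272 = 7 × 37 + 13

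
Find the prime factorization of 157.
157

Divide by primes starting from smallest:
157 ÷ 157 = 1

157 = 157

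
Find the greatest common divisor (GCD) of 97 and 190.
1

Using the Euclidean algorithm:
97 = 0 × 190 + 97
190 = 1 × 97 + 93
97 = 1 × 93 + 4
93 = 23 × 4 + 1
4 = 4 × 1 + 0

GCD(97, 190) = 1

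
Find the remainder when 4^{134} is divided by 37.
By Fermat: 4^{36} ≡ 1 (mod 37). 134 = 3×36 + 26. So 4^{134} ≡ 4^{26} ≡ 9 (mod 37)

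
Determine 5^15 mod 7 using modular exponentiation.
Using Fermat: 5^{6} ≡ 1 (mod 7). 15 ≡ 3 (mod 6). So 5^{15} ≡ 5^{3} ≡ 6 (mod 7)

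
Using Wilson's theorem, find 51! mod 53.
(52)! = (51)! × (52) ≡ -1 (mod 53). So (51)! ≡ -1 × (52)^(-1) ≡ (-1)×(-1) = 1 (mod 53)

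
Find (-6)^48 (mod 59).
Using repeated squaring. (-6) ≡ 53 (mod 59). 48 = 32 + 16 (binary 110000). Repeated squaring mod 59: 53^1 ≡ 53; 53^2 ≡ 53² = 2809 ≡ 36; 53^4 ≡ 36² = 1296 ≡ 57; 53^8 ≡ 57² = 3249 ≡ 4; 53^16 ≡ 4² = 16 ≡ 16; 53^32 ≡ 16² = 256 ≡ 20. Multiply: (-6)^48 ≡ 53^32 × 53^16 ≡ 20 × 16 (mod 59): 20 × 16 = 320 ≡ 25. So (-6)^48 ≡ 25 (mod 59).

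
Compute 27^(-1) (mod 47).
27^(-1) ≡ 7 (mod 47). Verification: 27 × 7 = 189 ≡ 1 (mod 47)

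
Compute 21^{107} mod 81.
0

Using successive squaring:
Binary expansion of 107: 1101011
Powers of 21 mod 81 (each is the square of the previous):
  21^1 ≡ 21 (mod 81)
  21^2 ≡ 21² = 441 ≡ 36 (mod 81)
  21^4 ≡ 36² = 1296 ≡ 0 (mod 81)
  21^8 ≡ 0² = 0 ≡ 0 (mod 81)
  21^16 ≡ 0² = 0 ≡ 0 (mod 81)
  21^32 ≡ 0² = 0 ≡ 0 (mod 81)
  21^64 ≡ 0² = 0 ≡ 0 (mod 81)
107 = 64 + 32 + 8 + 2 + 1, so 21^107 = 21^64 × 21^32 × 21^8 × 21^2 × 21^1 ≡ 0 × 0 × 0 × 36 × 21 (mod 81)
Multiplying step by step:
  0 × 0 = 0 ≡ 0 (mod 81)
  0 × 0 = 0 ≡ 0 (mod 81)
  0 × 36 = 0 ≡ 0 (mod 81)
  0 × 21 = 0 ≡ 0 (mod 81)
Result: 21^107 ≡ 0 (mod 81)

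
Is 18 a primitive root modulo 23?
p - 1 = 22 has prime divisors 2, 11. Check 18^(22/q) mod 23 for each: 18^(22/2) = 18^11 ≡ 1, 18^(22/11) = 18^2 ≡ 2 (mod 23). Since 18^11 ≡ 1 (mod 23), the order of 18 divides 11 (in fact the order is 11) ≠ 22, so it is not a primitive root.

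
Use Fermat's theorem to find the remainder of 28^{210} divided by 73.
49

By Fermat's Little Theorem, a^(p-1) ≡ 1 (mod p) for prime p and gcd(a, p) = 1
Here p = 73, so 28^72 ≡ 1 (mod 73)
We can reduce the exponent: 210 mod 72 = 66
So 28^210 ≡ 28^66 (mod 73)
Computing: 28^66 mod 73 = 49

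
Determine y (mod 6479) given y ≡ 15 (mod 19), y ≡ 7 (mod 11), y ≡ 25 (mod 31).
1668

Using the Chinese Remainder Theorem:
M = product of moduli = 6479
For equation 1: M_1 = 341, 341 ≡ 18 (mod 19), inverse of 341 mod 19 is 18 (check: 18 × 18 = 324 ≡ 1 (mod 19))
For equation 2: M_2 = 589, 589 ≡ 6 (mod 11), inverse of 589 mod 11 is 2 (check: 6 × 2 = 12 ≡ 1 (mod 11))
For equation 3: M_3 = 209, 209 ≡ 23 (mod 31), inverse of 209 mod 31 is 27 (check: 23 × 27 = 621 ≡ 1 (mod 31))
Combine: y ≡ Σ r_i×M_i×(M_i⁻¹ mod m_i) = 15×341×18 + 7×589×2 + 25×209×27 = 92070 + 8246 + 141075 = 241391
241391 mod 6479 = 1668
y ≡ 1668 (mod 6479)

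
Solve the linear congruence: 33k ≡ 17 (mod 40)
9

Since gcd(33, 40) = 1 divides 17, a solution exists.
Multiply both sides by the inverse of 33 mod 40:
  33^(-1) mod 40 = 17
  x ≡ 17 × 17 ≡ 289 ≡ 9 (mod 40)
Verification: 33 × 9 = 297 = 7 × 40 + 17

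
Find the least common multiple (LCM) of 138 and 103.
14214

First find GCD(138, 103) using the Euclidean algorithm:
138 = 1 × 103 + 35
103 = 2 × 35 + 33
35 = 1 × 33 + 2
33 = 16 × 2 + 1
2 = 2 × 1 + 0
GCD(138, 103) = 1

LCM formula: LCM(a, b) = (a × b) / GCD(a, b)
LCM(138, 103) = (138 × 103) / 1
LCM(138, 103) = 14214 / 1
LCM(138, 103) = 14214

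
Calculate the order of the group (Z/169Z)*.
156

Prime factorization: 169 = 13^2
Using the formula φ(n) = n × Π(1 - 1/p) for each prime factor p:
φ(169) = 169 × (1 - 1/13)
φ(169) = 156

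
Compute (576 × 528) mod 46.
22

(576 × 528) = 304128
304128 mod 46 = 22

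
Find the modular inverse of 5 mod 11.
5^(-1) ≡ 9 (mod 11). Verification: 5 × 9 = 45 ≡ 1 (mod 11)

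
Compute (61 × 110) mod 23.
17

(61 × 110) = 6710
6710 mod 23 = 17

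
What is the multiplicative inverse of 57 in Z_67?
57^(-1) ≡ 20 (mod 67). Verification: 57 × 20 = 1140 ≡ 1 (mod 67)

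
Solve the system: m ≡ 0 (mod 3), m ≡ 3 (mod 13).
M = 3 × 13 = 39. M₁ = 13, y₁ ≡ 1 (mod 3). M₂ = 3, y₂ ≡ 9 (mod 13). m = 0×13×1 + 3×3×9 ≡ 3 (mod 39)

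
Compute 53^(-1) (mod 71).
53^(-1) ≡ 67 (mod 71). Verification: 53 × 67 = 3551 ≡ 1 (mod 71)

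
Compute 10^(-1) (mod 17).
10^(-1) ≡ 12 (mod 17). Verification: 10 × 12 = 120 ≡ 1 (mod 17)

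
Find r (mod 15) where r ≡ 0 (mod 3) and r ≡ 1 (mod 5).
M = 3 × 5 = 15. M₁ = 5, y₁ ≡ 2 (mod 3). M₂ = 3, y₂ ≡ 2 (mod 5). r = 0×5×2 + 1×3×2 ≡ 6 (mod 15)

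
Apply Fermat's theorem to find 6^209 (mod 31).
By Fermat: 6^{30} ≡ 1 (mod 31). 209 = 6×30 + 29. So 6^{209} ≡ 6^{29} ≡ 26 (mod 31)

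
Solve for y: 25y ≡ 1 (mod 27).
13

Since gcd(25, 27) = 1 divides 1, a solution exists.
Multiply both sides by the inverse of 25 mod 27:
  25^(-1) mod 27 = 13
  x ≡ 13 × 1 ≡ 13 ≡ 13 (mod 27)
Verification: 25 × 13 = 325 = 12 × 27 + 1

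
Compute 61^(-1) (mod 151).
61^(-1) ≡ 52 (mod 151). Verification: 61 × 52 = 3172 ≡ 1 (mod 151)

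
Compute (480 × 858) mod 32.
0

(480 × 858) = 411840
411840 mod 32 = 0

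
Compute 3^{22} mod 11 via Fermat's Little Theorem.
9

By Fermat's Little Theorem, a^(p-1) ≡ 1 (mod p) for prime p and gcd(a, p) = 1
Here p = 11, so 3^10 ≡ 1 (mod 11)
We can reduce the exponent: 22 mod 10 = 2
So 3^22 ≡ 3^2 (mod 11)
Computing: 3^2 mod 11 = 9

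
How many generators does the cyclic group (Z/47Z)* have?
22

The number of primitive roots modulo p is φ(p-1) = φ(46)
φ(46) = 22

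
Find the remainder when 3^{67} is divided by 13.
By Fermat: 3^{12} ≡ 1 (mod 13). 67 = 5×12 + 7. So 3^{67} ≡ 3^{7} ≡ 3 (mod 13)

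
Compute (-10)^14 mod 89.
Using repeated squaring. (-10) ≡ 79 (mod 89). 14 = 8 + 4 + 2 (binary 1110). Repeated squaring mod 89: 79^1 ≡ 79; 79^2 ≡ 79² = 6241 ≡ 11; 79^4 ≡ 11² = 121 ≡ 32; 79^8 ≡ 32² = 1024 ≡ 45. Multiply: (-10)^14 ≡ 79^8 × 79^4 × 79^2 ≡ 45 × 32 × 11 (mod 89): 45 × 32 = 1440 ≡ 16; 16 × 11 = 176 ≡ 87. So (-10)^14 ≡ 87 (mod 89).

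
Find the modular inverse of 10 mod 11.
10^(-1) ≡ 10 (mod 11). Verification: 10 × 10 = 100 ≡ 1 (mod 11)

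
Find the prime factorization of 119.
7 × 17

Divide by primes starting from smallest:
119 ÷ 7 = 17
17 ÷ 17 = 1

119 = 7 × 17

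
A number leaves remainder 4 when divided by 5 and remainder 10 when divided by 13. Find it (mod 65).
M = 5 × 13 = 65. M₁ = 13, y₁ ≡ 2 (mod 5). M₂ = 5, y₂ ≡ 8 (mod 13). n = 4×13×2 + 10×5×8 ≡ 49 (mod 65)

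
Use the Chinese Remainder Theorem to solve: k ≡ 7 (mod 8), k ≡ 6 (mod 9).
M = 8 × 9 = 72. M₁ = 9, y₁ ≡ 1 (mod 8). M₂ = 8, y₂ ≡ 8 (mod 9). k = 7×9×1 + 6×8×8 ≡ 15 (mod 72)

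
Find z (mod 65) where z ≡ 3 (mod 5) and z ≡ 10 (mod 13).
M = 5 × 13 = 65. M₁ = 13, y₁ ≡ 2 (mod 5). M₂ = 5, y₂ ≡ 8 (mod 13). z = 3×13×2 + 10×5×8 ≡ 23 (mod 65)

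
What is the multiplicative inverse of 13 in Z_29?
9

Using Extended Euclidean Algorithm:
gcd(13, 29) = 1
Bezout coefficients: 13 × 9 + 29 × -4 = 1
So 13 × 9 ≡ 1 (mod 29)
The inverse is 9 mod 29 = 9
Verification: 13 × 9 = 117 = 4 × 29 + 1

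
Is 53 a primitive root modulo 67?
p - 1 = 66 has prime divisors 2, 3, 11. Check 53^(66/q) mod 67 for each: 53^(66/2) = 53^33 ≡ 66, 53^(66/3) = 53^22 ≡ 1, 53^(66/11) = 53^6 ≡ 9 (mod 67). Since 53^22 ≡ 1 (mod 67), the order of 53 divides 22 (in fact the order is 22) ≠ 66, so it is not a primitive root.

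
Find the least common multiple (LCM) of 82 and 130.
5330

First find GCD(82, 130) using the Euclidean algorithm:
82 = 0 × 130 + 82
130 = 1 × 82 + 48
82 = 1 × 48 + 34
48 = 1 × 34 + 14
34 = 2 × 14 + 6
14 = 2 × 6 + 2
6 = 3 × 2 + 0
GCD(82, 130) = 2

LCM formula: LCM(a, b) = (a × b) / GCD(a, b)
LCM(82, 130) = (82 × 130) / 2
LCM(82, 130) = 10660 / 2
LCM(82, 130) = 5330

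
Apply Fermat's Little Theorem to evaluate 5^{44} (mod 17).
4

By Fermat's Little Theorem, a^(p-1) ≡ 1 (mod p) for prime p and gcd(a, p) = 1
Here p = 17, so 5^16 ≡ 1 (mod 17)
We can reduce the exponent: 44 mod 16 = 12
So 5^44 ≡ 5^12 (mod 17)
Computing: 5^12 mod 17 = 4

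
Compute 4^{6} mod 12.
4

Using successive squaring:
Binary expansion of 6: 110
Powers of 4 mod 12 (each is the square of the previous):
  4^1 ≡ 4 (mod 12)
  4^2 ≡ 4² = 16 ≡ 4 (mod 12)
  4^4 ≡ 4² = 16 ≡ 4 (mod 12)
6 = 4 + 2, so 4^6 = 4^4 × 4^2 ≡ 4 × 4 (mod 12)
Multiplying step by step:
  4 × 4 = 16 ≡ 4 (mod 12)
Result: 4^6 ≡ 4 (mod 12)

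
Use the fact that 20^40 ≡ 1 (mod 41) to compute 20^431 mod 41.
By Fermat: 20^{40} ≡ 1 (mod 41). 431 ≡ 31 (mod 40). So 20^{431} ≡ 20^{31} ≡ 21 (mod 41)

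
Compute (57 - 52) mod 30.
5

(57 - 52) = 5
5 mod 30 = 5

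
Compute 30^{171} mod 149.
17

Using successive squaring:
Binary expansion of 171: 10101011
Powers of 30 mod 149 (each is the square of the previous):
  30^1 ≡ 30 (mod 149)
  30^2 ≡ 30² = 900 ≡ 6 (mod 149)
  30^4 ≡ 6² = 36 ≡ 36 (mod 149)
  30^8 ≡ 36² = 1296 ≡ 104 (mod 149)
  30^16 ≡ 104² = 10816 ≡ 88 (mod 149)
  30^32 ≡ 88² = 7744 ≡ 145 (mod 149)
  30^64 ≡ 145² = 21025 ≡ 16 (mod 149)
  30^128 ≡ 16² = 256 ≡ 107 (mod 149)
171 = 128 + 32 + 8 + 2 + 1, so 30^171 = 30^128 × 30^32 × 30^8 × 30^2 × 30^1 ≡ 107 × 145 × 104 × 6 × 30 (mod 149)
Multiplying step by step:
  107 × 145 = 15515 ≡ 19 (mod 149)
  19 × 104 = 1976 ≡ 39 (mod 149)
  39 × 6 = 234 ≡ 85 (mod 149)
  85 × 30 = 2550 ≡ 17 (mod 149)
Result: 30^171 ≡ 17 (mod 149)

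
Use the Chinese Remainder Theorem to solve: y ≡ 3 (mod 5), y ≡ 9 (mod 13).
48

Using the Chinese Remainder Theorem:
M = product of moduli = 65
For equation 1: M_1 = 13, 13 ≡ 3 (mod 5), inverse of 13 mod 5 is 2 (check: 3 × 2 = 6 ≡ 1 (mod 5))
For equation 2: M_2 = 5, 5 ≡ 5 (mod 13), inverse of 5 mod 13 is 8 (check: 5 × 8 = 40 ≡ 1 (mod 13))
Combine: y ≡ Σ r_i×M_i×(M_i⁻¹ mod m_i) = 3×13×2 + 9×5×8 = 78 + 360 = 438
438 mod 65 = 48
y ≡ 48 (mod 65)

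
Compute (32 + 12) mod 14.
2

(32 + 12) = 44
44 mod 14 = 2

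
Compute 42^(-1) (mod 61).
42^(-1) ≡ 16 (mod 61). Verification: 42 × 16 = 672 ≡ 1 (mod 61)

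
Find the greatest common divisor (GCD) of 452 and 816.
4

Using the Euclidean algorithm:
452 = 0 × 816 + 452
816 = 1 × 452 + 364
452 = 1 × 364 + 88
364 = 4 × 88 + 12
88 = 7 × 12 + 4
12 = 3 × 4 + 0

GCD(452, 816) = 4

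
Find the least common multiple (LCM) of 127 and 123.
15621

First find GCD(127, 123) using the Euclidean algorithm:
127 = 1 × 123 + 4
123 = 30 × 4 + 3
4 = 1 × 3 + 1
3 = 3 × 1 + 0
GCD(127, 123) = 1

LCM formula: LCM(a, b) = (a × b) / GCD(a, b)
LCM(127, 123) = (127 × 123) / 1
LCM(127, 123) = 15621 / 1
LCM(127, 123) = 15621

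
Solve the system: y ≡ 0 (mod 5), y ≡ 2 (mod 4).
M = 5 × 4 = 20. M₁ = 4, y₁ ≡ 4 (mod 5). M₂ = 5, y₂ ≡ 1 (mod 4). y = 0×4×4 + 2×5×1 ≡ 10 (mod 20)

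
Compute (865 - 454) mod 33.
15

(865 - 454) = 411
411 mod 33 = 15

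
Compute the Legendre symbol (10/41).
(10/41) = 10^{20} mod 41 = 1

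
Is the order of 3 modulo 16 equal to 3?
No, the actual order is 4, not 3.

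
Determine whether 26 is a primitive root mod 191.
p - 1 = 190 has prime divisors 2, 5, 19. Check 26^(190/q) mod 191 for each: 26^(190/2) = 26^95 ≡ 1, 26^(190/5) = 26^38 ≡ 39, 26^(190/19) = 26^10 ≡ 136 (mod 191). Since 26^95 ≡ 1 (mod 191), the order of 26 divides 95 (in fact the order is 95) ≠ 190, so it is not a primitive root.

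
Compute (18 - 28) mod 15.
5

(18 - 28) = -10
-10 mod 15 = 5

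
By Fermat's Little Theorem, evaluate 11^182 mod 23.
By Fermat: 11^{22} ≡ 1 (mod 23). 182 = 8×22 + 6. So 11^{182} ≡ 11^{6} ≡ 9 (mod 23)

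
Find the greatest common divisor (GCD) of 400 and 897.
1

Using the Euclidean algorithm:
400 = 0 × 897 + 400
897 = 2 × 400 + 97
400 = 4 × 97 + 12
97 = 8 × 12 + 1
12 = 12 × 1 + 0

GCD(400, 897) = 1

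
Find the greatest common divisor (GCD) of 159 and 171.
3

Using the Euclidean algorithm:
159 = 0 × 171 + 159
171 = 1 × 159 + 12
159 = 13 × 12 + 3
12 = 4 × 3 + 0

GCD(159, 171) = 3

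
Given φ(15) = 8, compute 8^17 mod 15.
By Euler: 8^{8} ≡ 1 (mod 15) since gcd(8, 15) = 1. 17 = 2×8 + 1. So 8^{17} ≡ 8^{1} ≡ 8 (mod 15)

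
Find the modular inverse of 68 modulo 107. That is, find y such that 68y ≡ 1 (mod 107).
96

Using Extended Euclidean Algorithm:
gcd(68, 107) = 1
Bezout coefficients: 68 × -11 + 107 × 7 = 1
So 68 × -11 ≡ 1 (mod 107)
The inverse is -11 mod 107 = 96
Verification: 68 × 96 = 6528 = 61 × 107 + 1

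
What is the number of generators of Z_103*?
Number of primitive roots mod 103 = φ(102) = 32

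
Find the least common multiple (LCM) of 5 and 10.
10

First find GCD(5, 10) using the Euclidean algorithm:
5 = 0 × 10 + 5
10 = 2 × 5 + 0
GCD(5, 10) = 5

LCM formula: LCM(a, b) = (a × b) / GCD(a, b)
LCM(5, 10) = (5 × 10) / 5
LCM(5, 10) = 50 / 5
LCM(5, 10) = 10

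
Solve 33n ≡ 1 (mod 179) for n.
33^(-1) ≡ 38 (mod 179). Verification: 33 × 38 = 1254 ≡ 1 (mod 179)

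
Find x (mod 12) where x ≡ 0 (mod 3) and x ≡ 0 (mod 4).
M = 3 × 4 = 12. M₁ = 4, y₁ ≡ 1 (mod 3). M₂ = 3, y₂ ≡ 3 (mod 4). x = 0×4×1 + 0×3×3 ≡ 0 (mod 12)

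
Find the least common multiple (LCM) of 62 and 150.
4650

First find GCD(62, 150) using the Euclidean algorithm:
62 = 0 × 150 + 62
150 = 2 × 62 + 26
62 = 2 × 26 + 10
26 = 2 × 10 + 6
10 = 1 × 6 + 4
6 = 1 × 4 + 2
4 = 2 × 2 + 0
GCD(62, 150) = 2

LCM formula: LCM(a, b) = (a × b) / GCD(a, b)
LCM(62, 150) = (62 × 150) / 2
LCM(62, 150) = 9300 / 2
LCM(62, 150) = 4650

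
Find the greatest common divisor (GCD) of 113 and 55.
1

Using the Euclidean algorithm:
113 = 2 × 55 + 3
55 = 18 × 3 + 1
3 = 3 × 1 + 0

GCD(113, 55) = 1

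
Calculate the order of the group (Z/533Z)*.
480

Prime factorization: 533 = 13 × 41
Using the formula φ(n) = n × Π(1 - 1/p) for each prime factor p:
φ(533) = 533 × (1 - 1/13) × (1 - 1/41)
φ(533) = 480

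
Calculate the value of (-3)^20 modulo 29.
Using repeated squaring. (-3) ≡ 26 (mod 29). 20 = 16 + 4 (binary 10100). Repeated squaring mod 29: 26^1 ≡ 26; 26^2 ≡ 26² = 676 ≡ 9; 26^4 ≡ 9² = 81 ≡ 23; 26^8 ≡ 23² = 529 ≡ 7; 26^16 ≡ 7² = 49 ≡ 20. Multiply: (-3)^20 ≡ 26^16 × 26^4 ≡ 20 × 23 (mod 29): 20 × 23 = 460 ≡ 25. So (-3)^20 ≡ 25 (mod 29).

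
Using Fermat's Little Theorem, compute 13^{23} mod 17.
4

By Fermat's Little Theorem, a^(p-1) ≡ 1 (mod p) for prime p and gcd(a, p) = 1
Here p = 17, so 13^16 ≡ 1 (mod 17)
We can reduce the exponent: 23 mod 16 = 7
So 13^23 ≡ 13^7 (mod 17)
Computing: 13^7 mod 17 = 4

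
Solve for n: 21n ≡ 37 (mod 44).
29

Since gcd(21, 44) = 1 divides 37, a solution exists.
Multiply both sides by the inverse of 21 mod 44:
  21^(-1) mod 44 = 21
  x ≡ 21 × 37 ≡ 777 ≡ 29 (mod 44)
Verification: 21 × 29 = 609 = 13 × 44 + 37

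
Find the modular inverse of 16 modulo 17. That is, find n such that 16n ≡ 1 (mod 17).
16

Using Extended Euclidean Algorithm:
gcd(16, 17) = 1
Bezout coefficients: 16 × -1 + 17 × 1 = 1
So 16 × -1 ≡ 1 (mod 17)
The inverse is -1 mod 17 = 16
Verification: 16 × 16 = 256 = 15 × 17 + 1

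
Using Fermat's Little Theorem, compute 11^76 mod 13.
By Fermat: 11^{12} ≡ 1 (mod 13). 76 = 6×12 + 4. So 11^{76} ≡ 11^{4} ≡ 3 (mod 13)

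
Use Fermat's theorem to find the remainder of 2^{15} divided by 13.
8

By Fermat's Little Theorem, a^(p-1) ≡ 1 (mod p) for prime p and gcd(a, p) = 1
Here p = 13, so 2^12 ≡ 1 (mod 13)
We can reduce the exponent: 15 mod 12 = 3
So 2^15 ≡ 2^3 (mod 13)
Computing: 2^3 mod 13 = 8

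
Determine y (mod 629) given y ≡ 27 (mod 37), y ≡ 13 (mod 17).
64

Using the Chinese Remainder Theorem:
M = product of moduli = 629
For equation 1: M_1 = 17, 17 ≡ 17 (mod 37), inverse of 17 mod 37 is 24 (check: 17 × 24 = 408 ≡ 1 (mod 37))
For equation 2: M_2 = 37, 37 ≡ 3 (mod 17), inverse of 37 mod 17 is 6 (check: 3 × 6 = 18 ≡ 1 (mod 17))
Combine: y ≡ Σ r_i×M_i×(M_i⁻¹ mod m_i) = 27×17×24 + 13×37×6 = 11016 + 2886 = 13902
13902 mod 629 = 64
y ≡ 64 (mod 629)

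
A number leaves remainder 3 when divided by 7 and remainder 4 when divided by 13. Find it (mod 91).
M = 7 × 13 = 91. M₁ = 13, y₁ ≡ 6 (mod 7). M₂ = 7, y₂ ≡ 2 (mod 13). r = 3×13×6 + 4×7×2 ≡ 17 (mod 91)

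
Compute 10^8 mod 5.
10 ≡ 0 (mod 5). 8 = 8 (binary 1000). Repeated squaring mod 5: 0^1 ≡ 0; 0^2 ≡ 0² = 0 ≡ 0; 0^4 ≡ 0² = 0 ≡ 0; 0^8 ≡ 0² = 0 ≡ 0. So 10^8 ≡ 0 (mod 5).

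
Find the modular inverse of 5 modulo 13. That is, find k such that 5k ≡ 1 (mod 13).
8

Using Extended Euclidean Algorithm:
gcd(5, 13) = 1
Bezout coefficients: 5 × -5 + 13 × 2 = 1
So 5 × -5 ≡ 1 (mod 13)
The inverse is -5 mod 13 = 8
Verification: 5 × 8 = 40 = 3 × 13 + 1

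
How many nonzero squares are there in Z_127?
For prime 127, there are (p-1)/2 = (127-1)/2 = 63 quadratic residues (excluding 0).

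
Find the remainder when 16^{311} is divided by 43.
By Fermat: 16^{42} ≡ 1 (mod 43). 311 = 7×42 + 17. So 16^{311} ≡ 16^{17} ≡ 11 (mod 43)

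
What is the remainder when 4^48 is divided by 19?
Using Fermat: 4^{18} ≡ 1 (mod 19). 48 ≡ 12 (mod 18). So 4^{48} ≡ 4^{12} ≡ 7 (mod 19)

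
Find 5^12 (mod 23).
Using repeated squaring. 12 = 8 + 4 (binary 1100). Repeated squaring mod 23: 5^1 ≡ 5; 5^2 ≡ 5² = 25 ≡ 2; 5^4 ≡ 2² = 4 ≡ 4; 5^8 ≡ 4² = 16 ≡ 16. Multiply: 5^12 = 5^8 × 5^4 ≡ 16 × 4 (mod 23): 16 × 4 = 64 ≡ 18. So 5^12 ≡ 18 (mod 23).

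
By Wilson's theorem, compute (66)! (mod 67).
By Wilson's theorem, (66)! ≡ -1 ≡ 66 (mod 67)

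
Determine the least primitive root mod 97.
p - 1 = 96 has prime divisors 2, 3. h is a primitive root mod 97 iff h^(96/q) ≢ 1 (mod 97) for each such q.
h = 2: 2^48 ≡ 1, 2^32 ≡ 35 (mod 97); 2^48 ≡ 1, so not a primitive root.
h = 3: 3^48 ≡ 1, 3^32 ≡ 35 (mod 97); 3^48 ≡ 1, so not a primitive root.
h = 4: 4^48 ≡ 1, 4^32 ≡ 61 (mod 97); 4^48 ≡ 1, so not a primitive root.
h = 5: 5^48 ≡ 96, 5^32 ≡ 35 (mod 97); none is 1, so 5 has order 96 and is a primitive root.
The smallest primitive root mod 97 is g = 5.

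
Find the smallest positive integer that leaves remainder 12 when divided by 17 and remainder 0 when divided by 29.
M = 17 × 29 = 493. M₁ = 29, y₁ ≡ 10 (mod 17). M₂ = 17, y₂ ≡ 12 (mod 29). m = 12×29×10 + 0×17×12 ≡ 29 (mod 493). The smallest positive such number is 29.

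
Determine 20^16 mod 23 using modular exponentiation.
Using repeated squaring. 16 = 16 (binary 10000). Repeated squaring mod 23: 20^1 ≡ 20; 20^2 ≡ 20² = 400 ≡ 9; 20^4 ≡ 9² = 81 ≡ 12; 20^8 ≡ 12² = 144 ≡ 6; 20^16 ≡ 6² = 36 ≡ 13. So 20^16 ≡ 13 (mod 23).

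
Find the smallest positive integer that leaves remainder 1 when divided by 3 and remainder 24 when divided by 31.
M = 3 × 31 = 93. M₁ = 31, y₁ ≡ 1 (mod 3). M₂ = 3, y₂ ≡ 21 (mod 31). n = 1×31×1 + 24×3×21 ≡ 55 (mod 93). The smallest positive such number is 55.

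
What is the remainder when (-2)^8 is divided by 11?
(-2) ≡ 9 (mod 11). 8 = 8 (binary 1000). Repeated squaring mod 11: 9^1 ≡ 9; 9^2 ≡ 9² = 81 ≡ 4; 9^4 ≡ 4² = 16 ≡ 5; 9^8 ≡ 5² = 25 ≡ 3. So (-2)^8 ≡ 3 (mod 11).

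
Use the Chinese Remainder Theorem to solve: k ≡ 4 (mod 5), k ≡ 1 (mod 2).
M = 5 × 2 = 10. M₁ = 2, y₁ ≡ 3 (mod 5). M₂ = 5, y₂ ≡ 1 (mod 2). k = 4×2×3 + 1×5×1 ≡ 9 (mod 10)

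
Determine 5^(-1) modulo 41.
5^(-1) ≡ 33 (mod 41). Verification: 5 × 33 = 165 ≡ 1 (mod 41)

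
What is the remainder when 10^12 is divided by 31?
Using repeated squaring. 12 = 8 + 4 (binary 1100). Repeated squaring mod 31: 10^1 ≡ 10; 10^2 ≡ 10² = 100 ≡ 7; 10^4 ≡ 7² = 49 ≡ 18; 10^8 ≡ 18² = 324 ≡ 14. Multiply: 10^12 = 10^8 × 10^4 ≡ 14 × 18 (mod 31): 14 × 18 = 252 ≡ 4. So 10^12 ≡ 4 (mod 31).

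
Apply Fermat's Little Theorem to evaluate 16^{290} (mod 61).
47

By Fermat's Little Theorem, a^(p-1) ≡ 1 (mod p) for prime p and gcd(a, p) = 1
Here p = 61, so 16^60 ≡ 1 (mod 61)
We can reduce the exponent: 290 mod 60 = 50
So 16^290 ≡ 16^50 (mod 61)
Computing: 16^50 mod 61 = 47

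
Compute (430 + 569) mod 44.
31

(430 + 569) = 999
999 mod 44 = 31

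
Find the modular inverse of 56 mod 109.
56^(-1) ≡ 37 (mod 109). Verification: 56 × 37 = 2072 ≡ 1 (mod 109)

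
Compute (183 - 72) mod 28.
27

(183 - 72) = 111
111 mod 28 = 27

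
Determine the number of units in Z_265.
208

Prime factorization: 265 = 5 × 53
Using the formula φ(n) = n × Π(1 - 1/p) for each prime factor p:
φ(265) = 265 × (1 - 1/5) × (1 - 1/53)
φ(265) = 208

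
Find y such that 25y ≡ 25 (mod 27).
1

Since gcd(25, 27) = 1 divides 25, a solution exists.
Multiply both sides by the inverse of 25 mod 27:
  25^(-1) mod 27 = 13
  x ≡ 13 × 25 ≡ 325 ≡ 1 (mod 27)
Verification: 25 × 1 = 25 = 0 × 27 + 25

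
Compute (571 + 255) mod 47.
27

(571 + 255) = 826
826 mod 47 = 27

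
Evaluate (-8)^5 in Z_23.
(-8) ≡ 15 (mod 23). 5 = 4 + 1 (binary 101). Repeated squaring mod 23: 15^1 ≡ 15; 15^2 ≡ 15² = 225 ≡ 18; 15^4 ≡ 18² = 324 ≡ 2. Multiply: (-8)^5 ≡ 15^4 × 15^1 ≡ 2 × 15 (mod 23): 2 × 15 = 30 ≡ 7. So (-8)^5 ≡ 7 (mod 23).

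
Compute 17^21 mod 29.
Using repeated squaring. 21 = 16 + 4 + 1 (binary 10101). Repeated squaring mod 29: 17^1 ≡ 17; 17^2 ≡ 17² = 289 ≡ 28; 17^4 ≡ 28² = 784 ≡ 1; 17^8 ≡ 1² = 1 ≡ 1; 17^16 ≡ 1² = 1 ≡ 1. Multiply: 17^21 = 17^16 × 17^4 × 17^1 ≡ 1 × 1 × 17 (mod 29): 1 × 1 = 1 ≡ 1; 1 × 17 = 17 ≡ 17. So 17^21 ≡ 17 (mod 29).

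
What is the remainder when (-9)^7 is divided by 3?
(-9) ≡ 0 (mod 3). 7 = 4 + 2 + 1 (binary 111). Repeated squaring mod 3: 0^1 ≡ 0; 0^2 ≡ 0² = 0 ≡ 0; 0^4 ≡ 0² = 0 ≡ 0. Multiply: (-9)^7 ≡ 0^4 × 0^2 × 0^1 ≡ 0 × 0 × 0 (mod 3): 0 × 0 = 0 ≡ 0; 0 × 0 = 0 ≡ 0. So (-9)^7 ≡ 0 (mod 3).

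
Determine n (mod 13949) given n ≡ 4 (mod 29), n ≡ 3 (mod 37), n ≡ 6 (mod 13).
12213

Using the Chinese Remainder Theorem:
M = product of moduli = 13949
For equation 1: M_1 = 481, 481 ≡ 17 (mod 29), inverse of 481 mod 29 is 12 (check: 17 × 12 = 204 ≡ 1 (mod 29))
For equation 2: M_2 = 377, 377 ≡ 7 (mod 37), inverse of 377 mod 37 is 16 (check: 7 × 16 = 112 ≡ 1 (mod 37))
For equation 3: M_3 = 1073, 1073 ≡ 7 (mod 13), inverse of 1073 mod 13 is 2 (check: 7 × 2 = 14 ≡ 1 (mod 13))
Combine: n ≡ Σ r_i×M_i×(M_i⁻¹ mod m_i) = 4×481×12 + 3×377×16 + 6×1073×2 = 23088 + 18096 + 12876 = 54060
54060 mod 13949 = 12213
n ≡ 12213 (mod 13949)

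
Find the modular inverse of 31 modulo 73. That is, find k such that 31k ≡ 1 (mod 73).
33

Using Extended Euclidean Algorithm:
gcd(31, 73) = 1
Bezout coefficients: 31 × 33 + 73 × -14 = 1
So 31 × 33 ≡ 1 (mod 73)
The inverse is 33 mod 73 = 33
Verification: 31 × 33 = 1023 = 14 × 73 + 1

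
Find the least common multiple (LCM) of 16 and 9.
144

First find GCD(16, 9) using the Euclidean algorithm:
16 = 1 × 9 + 7
9 = 1 × 7 + 2
7 = 3 × 2 + 1
2 = 2 × 1 + 0
GCD(16, 9) = 1

LCM formula: LCM(a, b) = (a × b) / GCD(a, b)
LCM(16, 9) = (16 × 9) / 1
LCM(16, 9) = 144 / 1
LCM(16, 9) = 144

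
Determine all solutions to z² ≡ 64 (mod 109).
The square roots of 64 mod 109 are 8 and 101. Verify: 8² = 64 ≡ 64 (mod 109)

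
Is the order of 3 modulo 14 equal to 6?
Yes, ord_14(3) = 6.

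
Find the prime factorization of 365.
5 × 73

Divide by primes starting from smallest:
365 ÷ 5 = 73
73 ÷ 73 = 1

365 = 5 × 73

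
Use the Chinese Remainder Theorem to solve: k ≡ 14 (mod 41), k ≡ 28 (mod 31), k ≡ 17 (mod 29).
2105

Using the Chinese Remainder Theorem:
M = product of moduli = 36859
For equation 1: M_1 = 899, 899 ≡ 38 (mod 41), inverse of 899 mod 41 is 27 (check: 38 × 27 = 1026 ≡ 1 (mod 41))
For equation 2: M_2 = 1189, 1189 ≡ 11 (mod 31), inverse of 1189 mod 31 is 17 (check: 11 × 17 = 187 ≡ 1 (mod 31))
For equation 3: M_3 = 1271, 1271 ≡ 24 (mod 29), inverse of 1271 mod 29 is 23 (check: 24 × 23 = 552 ≡ 1 (mod 29))
Combine: k ≡ Σ r_i×M_i×(M_i⁻¹ mod m_i) = 14×899×27 + 28×1189×17 + 17×1271×23 = 339822 + 565964 + 496961 = 1402747
1402747 mod 36859 = 2105
k ≡ 2105 (mod 36859)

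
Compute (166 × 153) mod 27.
18

(166 × 153) = 25398
25398 mod 27 = 18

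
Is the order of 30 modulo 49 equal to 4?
No, the actual order is 3, not 4.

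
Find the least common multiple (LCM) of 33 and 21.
231

First find GCD(33, 21) using the Euclidean algorithm:
33 = 1 × 21 + 12
21 = 1 × 12 + 9
12 = 1 × 9 + 3
9 = 3 × 3 + 0
GCD(33, 21) = 3

LCM formula: LCM(a, b) = (a × b) / GCD(a, b)
LCM(33, 21) = (33 × 21) / 3
LCM(33, 21) = 693 / 3
LCM(33, 21) = 231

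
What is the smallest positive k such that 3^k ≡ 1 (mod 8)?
Powers of 3 mod 8: 3^1≡3, 3^2≡1. Order = 2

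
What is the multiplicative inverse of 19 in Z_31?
19^(-1) ≡ 18 (mod 31). Verification: 19 × 18 = 342 ≡ 1 (mod 31)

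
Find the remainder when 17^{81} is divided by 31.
By Fermat: 17^{30} ≡ 1 (mod 31). 81 = 2×30 + 21. So 17^{81} ≡ 17^{21} ≡ 23 (mod 31)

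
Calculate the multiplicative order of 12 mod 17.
Powers of 12 mod 17: 12^1≡12, 12^2≡8, 12^3≡11, 12^4≡13, 12^5≡3, 12^6≡2, 12^7≡7, 12^8≡16, 12^9≡5, 12^10≡9, 12^11≡6, 12^12≡4, 12^13≡14, 12^14≡15, 12^15≡10, 12^16≡1. Order = 16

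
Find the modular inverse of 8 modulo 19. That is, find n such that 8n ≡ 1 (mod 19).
12

Using Extended Euclidean Algorithm:
gcd(8, 19) = 1
Bezout coefficients: 8 × -7 + 19 × 3 = 1
So 8 × -7 ≡ 1 (mod 19)
The inverse is -7 mod 19 = 12
Verification: 8 × 12 = 96 = 5 × 19 + 1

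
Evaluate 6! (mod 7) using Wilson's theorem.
By Wilson's theorem, (6)! ≡ -1 ≡ 6 (mod 7)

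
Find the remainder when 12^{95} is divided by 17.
By Fermat: 12^{16} ≡ 1 (mod 17). 95 = 5×16 + 15. So 12^{95} ≡ 12^{15} ≡ 10 (mod 17)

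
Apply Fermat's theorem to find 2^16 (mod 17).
By Fermat's Little Theorem, 2^{16} ≡ 1 (mod 17) since 17 is prime and gcd(2, 17) = 1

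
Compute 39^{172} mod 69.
18

Using successive squaring:
Binary expansion of 172: 10101100
Powers of 39 mod 69 (each is the square of the previous):
  39^1 ≡ 39 (mod 69)
  39^2 ≡ 39² = 1521 ≡ 3 (mod 69)
  39^4 ≡ 3² = 9 ≡ 9 (mod 69)
  39^8 ≡ 9² = 81 ≡ 12 (mod 69)
  39^16 ≡ 12² = 144 ≡ 6 (mod 69)
  39^32 ≡ 6² = 36 ≡ 36 (mod 69)
  39^64 ≡ 36² = 1296 ≡ 54 (mod 69)
  39^128 ≡ 54² = 2916 ≡ 18 (mod 69)
172 = 128 + 32 + 8 + 4, so 39^172 = 39^128 × 39^32 × 39^8 × 39^4 ≡ 18 × 36 × 12 × 9 (mod 69)
Multiplying step by step:
  18 × 36 = 648 ≡ 27 (mod 69)
  27 × 12 = 324 ≡ 48 (mod 69)
  48 × 9 = 432 ≡ 18 (mod 69)
Result: 39^172 ≡ 18 (mod 69)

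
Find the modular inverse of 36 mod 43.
36^(-1) ≡ 6 (mod 43). Verification: 36 × 6 = 216 ≡ 1 (mod 43)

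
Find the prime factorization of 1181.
1181

Divide by primes starting from smallest:
1181 ÷ 1181 = 1

1181 = 1181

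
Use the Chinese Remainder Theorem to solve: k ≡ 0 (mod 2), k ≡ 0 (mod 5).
M = 2 × 5 = 10. M₁ = 5, y₁ ≡ 1 (mod 2). M₂ = 2, y₂ ≡ 3 (mod 5). k = 0×5×1 + 0×2×3 ≡ 0 (mod 10)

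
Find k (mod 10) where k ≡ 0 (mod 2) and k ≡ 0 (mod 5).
M = 2 × 5 = 10. M₁ = 5, y₁ ≡ 1 (mod 2). M₂ = 2, y₂ ≡ 3 (mod 5). k = 0×5×1 + 0×2×3 ≡ 0 (mod 10)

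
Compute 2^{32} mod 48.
16

Using successive squaring:
Binary expansion of 32: 100000
Powers of 2 mod 48 (each is the square of the previous):
  2^1 ≡ 2 (mod 48)
  2^2 ≡ 2² = 4 ≡ 4 (mod 48)
  2^4 ≡ 4² = 16 ≡ 16 (mod 48)
  2^8 ≡ 16² = 256 ≡ 16 (mod 48)
  2^16 ≡ 16² = 256 ≡ 16 (mod 48)
  2^32 ≡ 16² = 256 ≡ 16 (mod 48)
32 is a power of 2, so 2^32 is the last square: ≡ 16 (mod 48)
Result: 2^32 ≡ 16 (mod 48)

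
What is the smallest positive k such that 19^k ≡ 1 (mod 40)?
Powers of 19 mod 40: 19^1≡19, 19^2≡1. Order = 2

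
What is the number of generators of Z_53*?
Number of primitive roots mod 53 = φ(52) = 24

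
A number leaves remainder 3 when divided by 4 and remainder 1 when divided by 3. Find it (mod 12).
M = 4 × 3 = 12. M₁ = 3, y₁ ≡ 3 (mod 4). M₂ = 4, y₂ ≡ 1 (mod 3). y = 3×3×3 + 1×4×1 ≡ 7 (mod 12)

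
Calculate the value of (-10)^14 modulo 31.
Using repeated squaring. (-10) ≡ 21 (mod 31). 14 = 8 + 4 + 2 (binary 1110). Repeated squaring mod 31: 21^1 ≡ 21; 21^2 ≡ 21² = 441 ≡ 7; 21^4 ≡ 7² = 49 ≡ 18; 21^8 ≡ 18² = 324 ≡ 14. Multiply: (-10)^14 ≡ 21^8 × 21^4 × 21^2 ≡ 14 × 18 × 7 (mod 31): 14 × 18 = 252 ≡ 4; 4 × 7 = 28 ≡ 28. So (-10)^14 ≡ 28 (mod 31).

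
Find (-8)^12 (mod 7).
Using Fermat: (-8)^{6} ≡ 1 (mod 7). 12 ≡ 0 (mod 6). So (-8)^{12} ≡ (-8)^{0} ≡ 1 (mod 7)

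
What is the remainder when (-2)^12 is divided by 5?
Using Fermat: (-2)^{4} ≡ 1 (mod 5). 12 ≡ 0 (mod 4). So (-2)^{12} ≡ (-2)^{0} ≡ 1 (mod 5)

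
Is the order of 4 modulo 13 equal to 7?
No, the actual order is 6, not 7.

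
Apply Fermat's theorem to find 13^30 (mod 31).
By Fermat's Little Theorem, 13^{30} ≡ 1 (mod 31) since 31 is prime and gcd(13, 31) = 1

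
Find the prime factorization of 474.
2 × 3 × 79

Divide by primes starting from smallest:
474 ÷ 2 = 237
237 ÷ 3 = 79
79 ÷ 79 = 1

474 = 2 × 3 × 79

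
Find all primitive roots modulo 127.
Primitive roots mod 127: {3, 6, 7, 12, 14, 23, 29, 39, 43, 45, 46, 48, 53, 55, 56, 57, 58, 65, 67, 78, 83, 85, 86, 91, 92, 93, 96, 97, 101, 106, 109, 110, 112, 114, 116, 118}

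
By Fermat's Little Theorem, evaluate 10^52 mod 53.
By Fermat's Little Theorem, 10^{52} ≡ 1 (mod 53) since 53 is prime and gcd(10, 53) = 1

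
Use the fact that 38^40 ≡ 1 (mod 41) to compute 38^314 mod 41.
By Fermat: 38^{40} ≡ 1 (mod 41). 314 = 7×40 + 34. So 38^{314} ≡ 38^{34} ≡ 9 (mod 41)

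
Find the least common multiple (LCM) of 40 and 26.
520

First find GCD(40, 26) using the Euclidean algorithm:
40 = 1 × 26 + 14
26 = 1 × 14 + 12
14 = 1 × 12 + 2
12 = 6 × 2 + 0
GCD(40, 26) = 2

LCM formula: LCM(a, b) = (a × b) / GCD(a, b)
LCM(40, 26) = (40 × 26) / 2
LCM(40, 26) = 1040 / 2
LCM(40, 26) = 520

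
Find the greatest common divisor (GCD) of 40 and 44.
4

Using the Euclidean algorithm:
40 = 0 × 44 + 40
44 = 1 × 40 + 4
40 = 10 × 4 + 0

GCD(40, 44) = 4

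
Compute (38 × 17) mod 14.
2

(38 × 17) = 646
646 mod 14 = 2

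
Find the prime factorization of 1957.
19 × 103

Divide by primes starting from smallest:
1957 ÷ 19 = 103
103 ÷ 103 = 1

1957 = 19 × 103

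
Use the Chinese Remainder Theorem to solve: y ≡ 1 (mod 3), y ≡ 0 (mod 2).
M = 3 × 2 = 6. M₁ = 2, y₁ ≡ 2 (mod 3). M₂ = 3, y₂ ≡ 1 (mod 2). y = 1×2×2 + 0×3×1 ≡ 4 (mod 6)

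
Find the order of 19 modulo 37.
Powers of 19 mod 37: 19^1≡19, 19^2≡28, 19^3≡14, 19^4≡7, 19^5≡22, 19^6≡11, 19^7≡24, 19^8≡12, 19^9≡6, 19^10≡3, 19^11≡20, 19^12≡10, 19^13≡5, 19^14≡21, 19^15≡29, 19^16≡33, 19^17≡35, 19^18≡36, 19^19≡18, 19^20≡9, 19^21≡23, 19^22≡30, 19^23≡15, 19^24≡26, 19^25≡13, 19^26≡25, 19^27≡31, 19^28≡34, 19^29≡17, 19^30≡27, 19^31≡32, 19^32≡16, 19^33≡8, 19^34≡4, 19^35≡2, 19^36≡1. Order = 36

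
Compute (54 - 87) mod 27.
21

(54 - 87) = -33
-33 mod 27 = 21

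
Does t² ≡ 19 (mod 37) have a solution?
By Euler's criterion: 19^{18} ≡ 36 (mod 37). Since this equals -1 (≡ 36), 19 is not a QR.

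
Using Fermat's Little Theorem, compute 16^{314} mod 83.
44

By Fermat's Little Theorem, a^(p-1) ≡ 1 (mod p) for prime p and gcd(a, p) = 1
Here p = 83, so 16^82 ≡ 1 (mod 83)
We can reduce the exponent: 314 mod 82 = 68
So 16^314 ≡ 16^68 (mod 83)
Computing: 16^68 mod 83 = 44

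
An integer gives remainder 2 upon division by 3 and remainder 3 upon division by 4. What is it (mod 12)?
M = 3 × 4 = 12. M₁ = 4, y₁ ≡ 1 (mod 3). M₂ = 3, y₂ ≡ 3 (mod 4). n = 2×4×1 + 3×3×3 ≡ 11 (mod 12). The smallest positive such number is 11.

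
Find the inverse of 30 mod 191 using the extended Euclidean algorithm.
Extended GCD: 30(-70) + 191(11) = 1. So 30^(-1) ≡ 121 ≡ 121 (mod 191). Verify: 30 × 121 = 3630 ≡ 1 (mod 191)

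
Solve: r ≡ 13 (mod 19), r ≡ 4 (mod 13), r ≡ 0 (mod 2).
M = 19 × 13 × 2 = 494. M₁ = 26, y₁ ≡ 11 (mod 19). M₂ = 38, y₂ ≡ 12 (mod 13). M₃ = 247, y₃ ≡ 1 (mod 2). r = 13×26×11 + 4×38×12 + 0×247×1 ≡ 108 (mod 494)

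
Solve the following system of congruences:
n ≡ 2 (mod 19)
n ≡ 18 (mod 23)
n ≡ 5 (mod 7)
1237

Using the Chinese Remainder Theorem:
M = product of moduli = 3059
For equation 1: M_1 = 161, 161 ≡ 9 (mod 19), inverse of 161 mod 19 is 17 (check: 9 × 17 = 153 ≡ 1 (mod 19))
For equation 2: M_2 = 133, 133 ≡ 18 (mod 23), inverse of 133 mod 23 is 9 (check: 18 × 9 = 162 ≡ 1 (mod 23))
For equation 3: M_3 = 437, 437 ≡ 3 (mod 7), inverse of 437 mod 7 is 5 (check: 3 × 5 = 15 ≡ 1 (mod 7))
Combine: n ≡ Σ r_i×M_i×(M_i⁻¹ mod m_i) = 2×161×17 + 18×133×9 + 5×437×5 = 5474 + 21546 + 10925 = 37945
37945 mod 3059 = 1237
n ≡ 1237 (mod 3059)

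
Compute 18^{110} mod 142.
116

Using successive squaring:
Binary expansion of 110: 1101110
Powers of 18 mod 142 (each is the square of the previous):
  18^1 ≡ 18 (mod 142)
  18^2 ≡ 18² = 324 ≡ 40 (mod 142)
  18^4 ≡ 40² = 1600 ≡ 38 (mod 142)
  18^8 ≡ 38² = 1444 ≡ 24 (mod 142)
  18^16 ≡ 24² = 576 ≡ 8 (mod 142)
  18^32 ≡ 8² = 64 ≡ 64 (mod 142)
  18^64 ≡ 64² = 4096 ≡ 120 (mod 142)
110 = 64 + 32 + 8 + 4 + 2, so 18^110 = 18^64 × 18^32 × 18^8 × 18^4 × 18^2 ≡ 120 × 64 × 24 × 38 × 40 (mod 142)
Multiplying step by step:
  120 × 64 = 7680 ≡ 12 (mod 142)
  12 × 24 = 288 ≡ 4 (mod 142)
  4 × 38 = 152 ≡ 10 (mod 142)
  10 × 40 = 400 ≡ 116 (mod 142)
Result: 18^110 ≡ 116 (mod 142)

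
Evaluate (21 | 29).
(21/29) = 21^{14} mod 29 = -1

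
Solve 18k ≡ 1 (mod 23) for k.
9

Using Extended Euclidean Algorithm:
gcd(18, 23) = 1
Bezout coefficients: 18 × 9 + 23 × -7 = 1
So 18 × 9 ≡ 1 (mod 23)
The inverse is 9 mod 23 = 9
Verification: 18 × 9 = 162 = 7 × 23 + 1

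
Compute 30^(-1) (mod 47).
30^(-1) ≡ 11 (mod 47). Verification: 30 × 11 = 330 ≡ 1 (mod 47)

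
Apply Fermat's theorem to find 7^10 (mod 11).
By Fermat's Little Theorem, 7^{10} ≡ 1 (mod 11) since 11 is prime and gcd(7, 11) = 1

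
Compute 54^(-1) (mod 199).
54^(-1) ≡ 129 (mod 199). Verification: 54 × 129 = 6966 ≡ 1 (mod 199)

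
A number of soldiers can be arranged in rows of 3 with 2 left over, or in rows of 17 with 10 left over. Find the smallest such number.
M = 3 × 17 = 51. M₁ = 17, y₁ ≡ 2 (mod 3). M₂ = 3, y₂ ≡ 6 (mod 17). z = 2×17×2 + 10×3×6 ≡ 44 (mod 51). The smallest positive such number is 44.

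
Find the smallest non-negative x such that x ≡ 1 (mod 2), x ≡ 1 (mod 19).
1

Using the Chinese Remainder Theorem:
M = product of moduli = 38
For equation 1: M_1 = 19, 19 ≡ 1 (mod 2), inverse of 19 mod 2 is 1 (check: 1 × 1 = 1 ≡ 1 (mod 2))
For equation 2: M_2 = 2, 2 ≡ 2 (mod 19), inverse of 2 mod 19 is 10 (check: 2 × 10 = 20 ≡ 1 (mod 19))
Combine: x ≡ Σ r_i×M_i×(M_i⁻¹ mod m_i) = 1×19×1 + 1×2×10 = 19 + 20 = 39
39 mod 38 = 1
x ≡ 1 (mod 38)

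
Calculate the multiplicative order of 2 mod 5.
Powers of 2 mod 5: 2^1≡2, 2^2≡4, 2^3≡3, 2^4≡1. Order = 4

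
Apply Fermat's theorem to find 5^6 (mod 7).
By Fermat's Little Theorem, 5^{6} ≡ 1 (mod 7) since 7 is prime and gcd(5, 7) = 1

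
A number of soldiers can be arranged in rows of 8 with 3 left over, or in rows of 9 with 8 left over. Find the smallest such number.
M = 8 × 9 = 72. M₁ = 9, y₁ ≡ 1 (mod 8). M₂ = 8, y₂ ≡ 8 (mod 9). t = 3×9×1 + 8×8×8 ≡ 35 (mod 72). The smallest positive such number is 35.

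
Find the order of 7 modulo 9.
Powers of 7 mod 9: 7^1≡7, 7^2≡4, 7^3≡1. Order = 3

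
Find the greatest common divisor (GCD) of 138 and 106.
2

Using the Euclidean algorithm:
138 = 1 × 106 + 32
106 = 3 × 32 + 10
32 = 3 × 10 + 2
10 = 5 × 2 + 0

GCD(138, 106) = 2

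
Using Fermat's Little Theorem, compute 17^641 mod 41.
By Fermat: 17^{40} ≡ 1 (mod 41). 641 ≡ 1 (mod 40). So 17^{641} ≡ 17^{1} ≡ 17 (mod 41)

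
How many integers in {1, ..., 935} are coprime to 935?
640

Prime factorization: 935 = 5 × 11 × 17
Using the formula φ(n) = n × Π(1 - 1/p) for each prime factor p:
φ(935) = 935 × (1 - 1/5) × (1 - 1/11) × (1 - 1/17)
φ(935) = 640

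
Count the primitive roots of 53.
24

The number of primitive roots modulo p is φ(p-1) = φ(52)
φ(52) = 24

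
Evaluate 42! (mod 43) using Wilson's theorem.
By Wilson's theorem, (42)! ≡ -1 ≡ 42 (mod 43)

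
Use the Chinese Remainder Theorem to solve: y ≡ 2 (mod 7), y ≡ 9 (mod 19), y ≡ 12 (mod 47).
3866

Using the Chinese Remainder Theorem:
M = product of moduli = 6251
For equation 1: M_1 = 893, 893 ≡ 4 (mod 7), inverse of 893 mod 7 is 2 (check: 4 × 2 = 8 ≡ 1 (mod 7))
For equation 2: M_2 = 329, 329 ≡ 6 (mod 19), inverse of 329 mod 19 is 16 (check: 6 × 16 = 96 ≡ 1 (mod 19))
For equation 3: M_3 = 133, 133 ≡ 39 (mod 47), inverse of 133 mod 47 is 41 (check: 39 × 41 = 1599 ≡ 1 (mod 47))
Combine: y ≡ Σ r_i×M_i×(M_i⁻¹ mod m_i) = 2×893×2 + 9×329×16 + 12×133×41 = 3572 + 47376 + 65436 = 116384
116384 mod 6251 = 3866
y ≡ 3866 (mod 6251)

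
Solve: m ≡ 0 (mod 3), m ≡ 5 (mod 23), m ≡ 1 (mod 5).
M = 3 × 23 × 5 = 345. M₁ = 115, y₁ ≡ 1 (mod 3). M₂ = 15, y₂ ≡ 20 (mod 23). M₃ = 69, y₃ ≡ 4 (mod 5). m = 0×115×1 + 5×15×20 + 1×69×4 ≡ 51 (mod 345)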